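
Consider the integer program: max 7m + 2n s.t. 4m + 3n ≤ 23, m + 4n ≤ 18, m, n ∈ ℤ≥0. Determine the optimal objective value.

Relaxing integrality, the LP optimum is 40.25 at (m,n) = (5.75, 0), which is not an integer point.
(m,n)=(5,1): 4·5+3·1=23≤23, 1·5+4·1=9≤18, objective 37.
(m,n)=(5,0): 4·5+3·0=20≤23, 1·5+4·0=5≤18, objective 35.
(m,n)=(4,2): 4·4+3·2=22≤23, 1·4+4·2=12≤18, objective 32.
The best lattice point is (5,1), giving 37.

37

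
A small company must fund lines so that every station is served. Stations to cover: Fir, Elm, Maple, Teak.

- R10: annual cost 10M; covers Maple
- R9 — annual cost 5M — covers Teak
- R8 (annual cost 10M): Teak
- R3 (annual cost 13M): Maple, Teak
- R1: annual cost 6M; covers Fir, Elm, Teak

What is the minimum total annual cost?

16

Choose R10 and R1: together they cover Fir, Elm, Maple, Teak — every station.
Total annual cost: 10 + 6 = 16.
No cover costs less than 16.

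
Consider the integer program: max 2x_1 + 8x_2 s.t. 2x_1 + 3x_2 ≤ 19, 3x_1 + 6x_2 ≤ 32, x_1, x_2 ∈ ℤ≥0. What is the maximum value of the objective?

Relaxing integrality, the LP optimum is 42.67 at (x_1,x_2) = (0, 5.33), which is not an integer point.
(x_1,x_2)=(0,5): 2·0+3·5=15≤19, 3·0+6·5=30≤32, objective 40.
(x_1,x_2)=(1,4): 2·1+3·4=14≤19, 3·1+6·4=27≤32, objective 34.
The best lattice point is (0,5), giving 40.

40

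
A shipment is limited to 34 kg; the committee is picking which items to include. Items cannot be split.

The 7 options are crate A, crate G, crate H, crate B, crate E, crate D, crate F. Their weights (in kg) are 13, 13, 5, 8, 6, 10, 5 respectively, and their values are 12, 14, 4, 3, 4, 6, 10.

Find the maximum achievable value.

36

This is a 0-1 knapsack instance.
Take crate A, crate G, and crate F: weight 13 + 13 + 5 = 31 ≤ 34, value 12 + 14 + 10 = 36.
No other feasible combination does better.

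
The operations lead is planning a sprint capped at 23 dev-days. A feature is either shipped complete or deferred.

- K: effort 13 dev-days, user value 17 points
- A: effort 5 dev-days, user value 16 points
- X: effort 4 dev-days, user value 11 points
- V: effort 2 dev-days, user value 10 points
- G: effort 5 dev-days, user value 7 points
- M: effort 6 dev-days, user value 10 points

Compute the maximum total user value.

Take A, X, V, G, and M: effort 5 + 4 + 2 + 5 + 6 = 22 ≤ 23, user value 16 + 11 + 10 + 7 + 10 = 54.
No other feasible combination does better.

54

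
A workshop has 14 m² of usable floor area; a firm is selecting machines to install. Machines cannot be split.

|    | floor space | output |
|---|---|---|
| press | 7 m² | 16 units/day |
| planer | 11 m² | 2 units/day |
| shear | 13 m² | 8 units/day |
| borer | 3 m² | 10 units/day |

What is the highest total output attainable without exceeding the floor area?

26

Allowing fractional choices, the relaxed optimum would be about 28.5, but machines are indivisible.
press + borer: floor space 7 + 3 = 10 ≤ 14, output 16 + 10 = 26.
press: floor space 7 ≤ 14, output 16.
Best is press and borer with total output 26.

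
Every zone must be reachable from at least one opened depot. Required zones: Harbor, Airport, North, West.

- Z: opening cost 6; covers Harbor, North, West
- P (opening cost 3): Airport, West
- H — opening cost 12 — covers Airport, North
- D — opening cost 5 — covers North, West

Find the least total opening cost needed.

9

Choose Z and P: together they cover Harbor, Airport, North, West — every zone.
Total opening cost: 6 + 3 = 9.
No cover costs less than 9.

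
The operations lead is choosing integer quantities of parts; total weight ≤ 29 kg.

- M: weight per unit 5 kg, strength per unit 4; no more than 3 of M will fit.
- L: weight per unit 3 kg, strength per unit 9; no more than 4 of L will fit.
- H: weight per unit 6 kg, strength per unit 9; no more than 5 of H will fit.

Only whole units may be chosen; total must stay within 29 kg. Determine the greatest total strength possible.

3×L and 3×H: weight 27 ≤ 29, strength 3·9 + 3·9 = 54.
1×M, 4×L, and 2×H: weight 29 ≤ 29, strength 1·4 + 4·9 + 2·9 = 58.
Best is 58.

58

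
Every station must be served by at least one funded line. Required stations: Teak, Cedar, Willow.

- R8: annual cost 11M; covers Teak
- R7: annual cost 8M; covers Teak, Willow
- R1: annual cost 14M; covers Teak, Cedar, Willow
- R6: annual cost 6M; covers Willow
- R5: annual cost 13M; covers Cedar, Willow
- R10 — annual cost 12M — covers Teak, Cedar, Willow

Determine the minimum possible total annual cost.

This is a weighted set-cover instance.
The greedy cost-per-new-station heuristic would pick R7 and R10 for 20, but a cheaper cover exists.
R10 alone covers Teak, Cedar, Willow — every station.
Total annual cost: 12.
No cover costs less than 12.

12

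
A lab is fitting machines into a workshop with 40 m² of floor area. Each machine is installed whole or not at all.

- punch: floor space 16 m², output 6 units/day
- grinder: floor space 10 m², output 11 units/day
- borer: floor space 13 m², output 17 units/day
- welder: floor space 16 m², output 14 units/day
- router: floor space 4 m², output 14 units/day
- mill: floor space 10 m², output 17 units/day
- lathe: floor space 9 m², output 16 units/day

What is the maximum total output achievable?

Take borer, router, mill, and lathe: floor space 13 + 4 + 10 + 9 = 36 ≤ 40, output 17 + 14 + 17 + 16 = 64.
No other feasible combination does better.

64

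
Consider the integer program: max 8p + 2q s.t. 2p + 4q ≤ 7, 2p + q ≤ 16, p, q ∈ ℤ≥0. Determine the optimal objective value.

(p,q)=(3,0): 2·3+4·0=6≤7, 2·3+1·0=6≤16, objective 24.
(p,q)=(2,0): 2·2+4·0=4≤7, 2·2+1·0=4≤16, objective 16.
Maximum is 24 at (p,q)=(3,0).

24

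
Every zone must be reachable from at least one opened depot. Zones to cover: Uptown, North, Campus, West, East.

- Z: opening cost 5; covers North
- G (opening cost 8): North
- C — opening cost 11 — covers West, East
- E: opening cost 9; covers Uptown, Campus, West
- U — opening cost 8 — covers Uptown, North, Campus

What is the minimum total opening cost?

19

Choose C and U: together they cover Uptown, North, Campus, West, East — every zone.
Total opening cost: 11 + 8 = 19.
No cover costs less than 19.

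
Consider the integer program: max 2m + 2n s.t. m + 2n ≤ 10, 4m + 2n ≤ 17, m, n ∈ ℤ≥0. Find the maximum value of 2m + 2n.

Relaxing integrality, the LP optimum is 12.33 at (m,n) = (2.33, 3.83), which is not an integer point.
(m,n)=(2,4): 1·2+2·4=10≤10, 4·2+2·4=16≤17, objective 12.
(m,n)=(1,4): 1·1+2·4=9≤10, 4·1+2·4=12≤17, objective 10.
(m,n)=(2,3): 1·2+2·3=8≤10, 4·2+2·3=14≤17, objective 10.
(m,n)=(3,2): 1·3+2·2=7≤10, 4·3+2·2=16≤17, objective 10.
Maximum is 12 at (m,n)=(2,4).

12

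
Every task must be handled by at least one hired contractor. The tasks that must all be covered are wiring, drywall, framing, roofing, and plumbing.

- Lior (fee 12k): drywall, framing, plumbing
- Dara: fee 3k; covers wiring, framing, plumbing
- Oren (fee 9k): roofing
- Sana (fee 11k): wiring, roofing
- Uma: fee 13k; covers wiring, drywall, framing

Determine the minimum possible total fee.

23

The greedy cost-per-new-task heuristic would pick Dara, Oren, and Lior for 24, but a cheaper cover exists.
Choose Lior and Sana: together they cover wiring, drywall, framing, roofing, plumbing — every task.
Total fee: 12 + 11 = 23.
No cover costs less than 23.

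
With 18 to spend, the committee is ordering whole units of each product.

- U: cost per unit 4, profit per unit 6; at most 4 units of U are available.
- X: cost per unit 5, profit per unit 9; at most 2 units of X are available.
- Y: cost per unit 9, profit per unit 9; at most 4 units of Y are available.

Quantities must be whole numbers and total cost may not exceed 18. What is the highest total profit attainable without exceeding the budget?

30

3×U and 1×X: cost 17 ≤ 18, profit 3·6 + 1·9 = 27.
2×U and 2×X: cost 18 ≤ 18, profit 2·6 + 2·9 = 30.
Best is 30.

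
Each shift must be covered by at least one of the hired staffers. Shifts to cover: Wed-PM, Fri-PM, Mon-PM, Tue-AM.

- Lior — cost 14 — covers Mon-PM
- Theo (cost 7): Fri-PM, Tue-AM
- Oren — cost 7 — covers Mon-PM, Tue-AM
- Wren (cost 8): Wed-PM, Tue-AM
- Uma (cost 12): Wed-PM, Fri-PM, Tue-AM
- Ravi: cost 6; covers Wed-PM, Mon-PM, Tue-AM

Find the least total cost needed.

13

Choose Theo and Ravi: together they cover Wed-PM, Fri-PM, Mon-PM, Tue-AM — every shift.
Total cost: 7 + 6 = 13.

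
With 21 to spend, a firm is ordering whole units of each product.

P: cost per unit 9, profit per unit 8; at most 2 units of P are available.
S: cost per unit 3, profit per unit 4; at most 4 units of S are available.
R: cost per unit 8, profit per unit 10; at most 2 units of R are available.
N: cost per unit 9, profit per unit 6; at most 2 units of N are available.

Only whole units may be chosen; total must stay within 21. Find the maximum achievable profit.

26

This is a bounded integer knapsack.
Take 4×S and 1×R: cost 20 ≤ 21, profit 4·4 + 1·10 = 26.
S has the best ratio (4/3) and is taken to its limit of 4; remaining capacity is filled optimally with the others.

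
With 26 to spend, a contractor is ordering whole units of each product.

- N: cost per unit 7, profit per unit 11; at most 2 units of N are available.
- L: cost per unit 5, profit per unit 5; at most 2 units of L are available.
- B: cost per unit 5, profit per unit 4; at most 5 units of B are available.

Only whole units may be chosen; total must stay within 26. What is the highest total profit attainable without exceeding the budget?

N has the best ratio (11/7); taking only N gives at most 2×11 = 22 (stopped by the supply cap of 2).
Mixing does better — 2×N and 2×L: cost 24 ≤ 26, profit 2·11 + 2·5 = 32.

32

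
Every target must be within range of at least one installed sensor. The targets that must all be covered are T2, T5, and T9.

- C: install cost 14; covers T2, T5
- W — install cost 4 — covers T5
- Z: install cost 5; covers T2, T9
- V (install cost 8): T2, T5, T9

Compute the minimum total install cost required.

8

V alone covers T2, T5, T9 — every target.
Total install cost: 8.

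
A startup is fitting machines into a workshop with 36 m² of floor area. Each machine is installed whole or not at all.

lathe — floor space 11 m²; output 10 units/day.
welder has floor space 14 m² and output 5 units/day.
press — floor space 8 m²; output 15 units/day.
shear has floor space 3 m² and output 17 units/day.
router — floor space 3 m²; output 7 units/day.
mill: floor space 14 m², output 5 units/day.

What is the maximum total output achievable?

Treat it as a binary knapsack problem.
Take lathe, press, shear, and router: floor space 11 + 8 + 3 + 3 = 25 ≤ 36, output 10 + 15 + 17 + 7 = 49.
No other feasible combination does better.

49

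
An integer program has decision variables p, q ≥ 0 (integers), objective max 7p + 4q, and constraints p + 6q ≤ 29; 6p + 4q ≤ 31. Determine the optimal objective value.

35

Relaxing integrality, the LP optimum is 36.17 at (p,q) = (5.17, 0), which is not an integer point.
(p,q)=(5,0): 1·5+6·0=5≤29, 6·5+4·0=30≤31, objective 35.
(p,q)=(4,1): 1·4+6·1=10≤29, 6·4+4·1=28≤31, objective 32.
(p,q)=(4,0): 1·4+6·0=4≤29, 6·4+4·0=24≤31, objective 28.
Maximum is 35 at (p,q)=(5,0).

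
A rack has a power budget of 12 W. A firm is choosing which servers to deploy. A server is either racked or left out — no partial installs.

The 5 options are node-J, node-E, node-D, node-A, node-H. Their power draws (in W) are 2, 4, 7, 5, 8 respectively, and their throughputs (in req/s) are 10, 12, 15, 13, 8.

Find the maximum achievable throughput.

node-E + node-D: power draw 4 + 7 = 11 ≤ 12, throughput 12 + 15 = 27.
node-J + node-E + node-A: power draw 2 + 4 + 5 = 11 ≤ 12, throughput 10 + 12 + 13 = 35.
node-D + node-A: power draw 7 + 5 = 12 ≤ 12, throughput 15 + 13 = 28.
Best is node-J, node-E, and node-A with total throughput 35.

35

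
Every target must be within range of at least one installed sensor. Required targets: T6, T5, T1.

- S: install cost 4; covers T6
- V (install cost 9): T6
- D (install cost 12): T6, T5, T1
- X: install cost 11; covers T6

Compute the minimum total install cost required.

The greedy cost-per-new-target heuristic would pick S and D for 16, but a cheaper cover exists.
D alone covers T6, T5, T1 — every target.
Total install cost: 12.
No cover costs less than 12.

12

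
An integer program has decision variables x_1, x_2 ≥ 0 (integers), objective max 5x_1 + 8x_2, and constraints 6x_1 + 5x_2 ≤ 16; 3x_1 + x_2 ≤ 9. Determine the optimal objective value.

24

Relaxing integrality, the LP optimum is 25.60 at (x_1,x_2) = (0, 3.2), which is not an integer point.
(x_1,x_2)=(0,3): 6·0+5·3=15≤16, 3·0+1·3=3≤9, objective 24.
(x_1,x_2)=(1,2): 6·1+5·2=16≤16, 3·1+1·2=5≤9, objective 21.
(x_1,x_2)=(0,2): 6·0+5·2=10≤16, 3·0+1·2=2≤9, objective 16.
Maximum is 24 at (x_1,x_2)=(0,3).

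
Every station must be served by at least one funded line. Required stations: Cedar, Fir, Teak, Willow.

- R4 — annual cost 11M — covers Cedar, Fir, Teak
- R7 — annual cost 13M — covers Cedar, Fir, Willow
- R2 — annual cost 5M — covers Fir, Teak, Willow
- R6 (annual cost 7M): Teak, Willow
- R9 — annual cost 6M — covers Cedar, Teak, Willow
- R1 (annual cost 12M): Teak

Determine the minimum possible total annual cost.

11

Choose R2 and R9: together they cover Cedar, Fir, Teak, Willow — every station.
Total annual cost: 5 + 6 = 11.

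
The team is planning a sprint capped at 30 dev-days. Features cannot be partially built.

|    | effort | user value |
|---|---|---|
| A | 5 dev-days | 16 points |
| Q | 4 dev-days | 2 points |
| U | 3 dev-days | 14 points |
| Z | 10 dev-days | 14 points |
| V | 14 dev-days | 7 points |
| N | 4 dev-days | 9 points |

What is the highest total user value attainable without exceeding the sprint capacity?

Allowing fractional choices, the relaxed optimum would be about 57.0, but features are indivisible.
A + U + Z + N: effort 5 + 3 + 10 + 4 = 22 ≤ 30, user value 16 + 14 + 14 + 9 = 53.
A + Q + U + Z + N: effort 5 + 4 + 3 + 10 + 4 = 26 ≤ 30, user value 16 + 2 + 14 + 14 + 9 = 55.
Best is A, Q, U, Z, and N with total user value 55.

55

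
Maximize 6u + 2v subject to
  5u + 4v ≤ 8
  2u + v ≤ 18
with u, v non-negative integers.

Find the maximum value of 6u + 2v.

Relaxing integrality, the LP optimum is 9.60 at (u,v) = (1.6, 0), which is not an integer point.
(u,v)=(1,0): 5·1+4·0=5≤8, 2·1+1·0=2≤18, objective 6.
(u,v)=(0,1): 5·0+4·1=4≤8, 2·0+1·1=1≤18, objective 2.
(u,v)=(0,0): 5·0+4·0=0≤8, 2·0+1·0=0≤18, objective 0.
Maximum is 6 at (u,v)=(1,0).

6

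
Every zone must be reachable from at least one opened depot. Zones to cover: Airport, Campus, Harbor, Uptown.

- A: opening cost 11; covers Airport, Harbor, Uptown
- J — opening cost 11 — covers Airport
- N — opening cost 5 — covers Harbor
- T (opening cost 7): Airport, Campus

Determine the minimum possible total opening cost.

Choose A and T: together they cover Airport, Campus, Harbor, Uptown — every zone.
Total opening cost: 11 + 7 = 18.

18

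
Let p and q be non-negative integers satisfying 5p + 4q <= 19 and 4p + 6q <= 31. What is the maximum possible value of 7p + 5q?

26

The continuous relaxation peaks at (3.8, 0) with value 26.60; rounding to a feasible lattice point costs some objective.
(p,q)=(3,1): 5·3+4·1=19≤19, 4·3+6·1=18≤31, objective 26.
(p,q)=(2,2): 5·2+4·2=18≤19, 4·2+6·2=20≤31, objective 24.
(p,q)=(3,0): 5·3+4·0=15≤19, 4·3+6·0=12≤31, objective 21.
The best lattice point is (3,1), giving 26.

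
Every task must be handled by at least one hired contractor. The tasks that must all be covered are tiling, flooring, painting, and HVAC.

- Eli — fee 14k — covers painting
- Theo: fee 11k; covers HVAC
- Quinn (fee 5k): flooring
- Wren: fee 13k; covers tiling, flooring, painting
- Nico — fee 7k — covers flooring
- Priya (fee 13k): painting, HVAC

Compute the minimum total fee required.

24

Choose Theo and Wren: together they cover tiling, flooring, painting, HVAC — every task.
Total fee: 11 + 13 = 24.
No cover costs less than 24.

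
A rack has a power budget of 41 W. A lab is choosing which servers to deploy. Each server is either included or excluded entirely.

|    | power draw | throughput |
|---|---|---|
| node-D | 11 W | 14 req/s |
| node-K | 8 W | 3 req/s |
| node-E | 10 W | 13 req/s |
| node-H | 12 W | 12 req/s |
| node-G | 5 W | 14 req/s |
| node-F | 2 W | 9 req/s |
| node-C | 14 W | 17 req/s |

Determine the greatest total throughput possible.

node-D + node-E + node-G + node-C: power draw 11 + 10 + 5 + 14 = 40 ≤ 41, throughput 14 + 13 + 14 + 17 = 58.
node-D + node-K + node-G + node-F + node-C: power draw 11 + 8 + 5 + 2 + 14 = 40 ≤ 41, throughput 14 + 3 + 14 + 9 + 17 = 57.
node-D + node-E + node-H + node-G + node-F: power draw 11 + 10 + 12 + 5 + 2 = 40 ≤ 41, throughput 14 + 13 + 12 + 14 + 9 = 62.
Best is node-D, node-E, node-H, node-G, and node-F with total throughput 62.

62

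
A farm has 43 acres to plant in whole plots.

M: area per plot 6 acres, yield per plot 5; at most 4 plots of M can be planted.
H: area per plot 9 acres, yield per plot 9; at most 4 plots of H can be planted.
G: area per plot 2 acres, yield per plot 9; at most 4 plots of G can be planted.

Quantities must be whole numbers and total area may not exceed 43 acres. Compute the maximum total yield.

68

G has the best ratio (9/2); taking only G gives at most 4×9 = 36 (stopped by the supply cap of 4).
Mixing does better — 1×M, 3×H, and 4×G: area 41 ≤ 43, yield 1·5 + 3·9 + 4·9 = 68.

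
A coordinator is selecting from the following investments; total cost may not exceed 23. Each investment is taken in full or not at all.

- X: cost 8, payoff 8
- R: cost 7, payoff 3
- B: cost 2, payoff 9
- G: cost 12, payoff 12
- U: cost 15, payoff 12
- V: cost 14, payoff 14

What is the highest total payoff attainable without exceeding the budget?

X + B + G: cost 8 + 2 + 12 = 22 ≤ 23, payoff 8 + 9 + 12 = 29.
R + B + V: cost 7 + 2 + 14 = 23 ≤ 23, payoff 3 + 9 + 14 = 26.
Best is X, B, and G with total payoff 29.

29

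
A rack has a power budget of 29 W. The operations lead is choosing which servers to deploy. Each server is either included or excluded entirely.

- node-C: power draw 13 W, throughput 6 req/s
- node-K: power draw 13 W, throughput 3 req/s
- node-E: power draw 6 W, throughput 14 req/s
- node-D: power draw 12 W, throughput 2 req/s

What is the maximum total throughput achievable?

node-C + node-E: power draw 13 + 6 = 19 ≤ 29, throughput 6 + 14 = 20.
node-K + node-E: power draw 13 + 6 = 19 ≤ 29, throughput 3 + 14 = 17.
Best is node-C and node-E with total throughput 20.

20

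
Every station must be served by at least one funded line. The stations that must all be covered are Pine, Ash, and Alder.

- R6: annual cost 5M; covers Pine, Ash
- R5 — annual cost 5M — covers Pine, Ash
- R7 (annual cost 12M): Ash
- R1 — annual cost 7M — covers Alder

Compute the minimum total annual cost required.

This is an integer covering problem.
Choose R6 and R1: together they cover Pine, Ash, Alder — every station.
Total annual cost: 5 + 7 = 12.
No cover costs less than 12.

12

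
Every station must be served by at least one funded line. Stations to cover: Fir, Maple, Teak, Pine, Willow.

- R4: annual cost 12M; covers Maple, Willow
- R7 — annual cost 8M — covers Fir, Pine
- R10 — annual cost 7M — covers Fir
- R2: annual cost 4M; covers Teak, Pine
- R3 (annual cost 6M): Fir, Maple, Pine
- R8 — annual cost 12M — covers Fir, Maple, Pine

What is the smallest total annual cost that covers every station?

Choose R4, R2, and R3: together they cover Fir, Maple, Teak, Pine, Willow — every station.
Total annual cost: 12 + 4 + 6 = 22.

22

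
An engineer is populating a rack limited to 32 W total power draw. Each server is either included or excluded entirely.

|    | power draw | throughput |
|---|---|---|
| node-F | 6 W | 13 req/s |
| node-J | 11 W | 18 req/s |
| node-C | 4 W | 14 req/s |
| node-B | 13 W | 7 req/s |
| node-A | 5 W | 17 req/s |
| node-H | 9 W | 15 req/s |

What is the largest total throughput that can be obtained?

64

Allowing fractional choices, the relaxed optimum would be about 72.1, but servers are indivisible.
node-F + node-J + node-C + node-A: power draw 6 + 11 + 4 + 5 = 26 ≤ 32, throughput 13 + 18 + 14 + 17 = 62.
node-F + node-J + node-A + node-H: power draw 6 + 11 + 5 + 9 = 31 ≤ 32, throughput 13 + 18 + 17 + 15 = 63.
node-J + node-C + node-A + node-H: power draw 11 + 4 + 5 + 9 = 29 ≤ 32, throughput 18 + 14 + 17 + 15 = 64.
Best is node-J, node-C, node-A, and node-H with total throughput 64.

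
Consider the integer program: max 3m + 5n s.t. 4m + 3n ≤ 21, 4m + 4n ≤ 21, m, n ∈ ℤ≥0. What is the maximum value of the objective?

25

The continuous relaxation peaks at (0, 5.25) with value 26.25; rounding to a feasible lattice point costs some objective.
(m,n)=(0,5) is feasible, giving 25.
(m,n)=(1,4) is feasible, giving 23.
(m,n)=(0,4) is feasible, giving 20.
No feasible integer point exceeds 25.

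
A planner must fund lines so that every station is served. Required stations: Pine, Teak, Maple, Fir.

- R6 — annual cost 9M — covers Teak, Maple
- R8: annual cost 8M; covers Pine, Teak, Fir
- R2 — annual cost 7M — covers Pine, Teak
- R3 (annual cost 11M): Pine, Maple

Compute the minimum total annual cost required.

Choose R6 and R8: together they cover Pine, Teak, Maple, Fir — every station.
Total annual cost: 9 + 8 = 17.
No cover costs less than 17.

17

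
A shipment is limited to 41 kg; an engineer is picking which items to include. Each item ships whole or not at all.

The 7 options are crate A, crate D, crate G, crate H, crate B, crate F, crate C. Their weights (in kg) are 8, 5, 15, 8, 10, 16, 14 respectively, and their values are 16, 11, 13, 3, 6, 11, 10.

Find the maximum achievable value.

46

Allowing fractional choices, the relaxed optimum would be about 49.3, but items are indivisible.
crate A + crate D + crate G + crate B: weight 8 + 5 + 15 + 10 = 38 ≤ 41, value 16 + 11 + 13 + 6 = 46.
crate A + crate D + crate B + crate F: weight 8 + 5 + 10 + 16 = 39 ≤ 41, value 16 + 11 + 6 + 11 = 44.
Best is crate A, crate D, crate G, and crate B with total value 46.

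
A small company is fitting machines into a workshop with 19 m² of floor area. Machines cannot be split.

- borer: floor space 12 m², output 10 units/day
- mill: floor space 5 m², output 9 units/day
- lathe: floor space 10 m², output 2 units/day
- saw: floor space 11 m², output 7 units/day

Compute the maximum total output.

This is an integer program with binary decision variables.
Allowing fractional choices, the relaxed optimum would be about 20.3, but machines are indivisible.
mill + lathe: floor space 5 + 10 = 15 ≤ 19, output 9 + 2 = 11.
borer + mill: floor space 12 + 5 = 17 ≤ 19, output 10 + 9 = 19.
mill + saw: floor space 5 + 11 = 16 ≤ 19, output 9 + 7 = 16.
Best is borer and mill with total output 19.

19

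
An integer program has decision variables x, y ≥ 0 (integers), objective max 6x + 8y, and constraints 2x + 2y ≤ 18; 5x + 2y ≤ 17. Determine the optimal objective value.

The continuous relaxation peaks at (0, 8.5) with value 68.00; rounding to a feasible lattice point costs some objective.
(x,y)=(0,8): 2·0+2·8=16≤18, 5·0+2·8=16≤17, objective 64.
(x,y)=(0,7): 2·0+2·7=14≤18, 5·0+2·7=14≤17, objective 56.
No feasible integer point exceeds 64.

64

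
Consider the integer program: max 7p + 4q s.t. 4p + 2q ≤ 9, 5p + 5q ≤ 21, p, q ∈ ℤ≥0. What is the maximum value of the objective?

Relaxing integrality, the LP optimum is 17.70 at (p,q) = (0.3, 3.9), which is not an integer point.
(p,q)=(0,4): 4·0+2·4=8≤9, 5·0+5·4=20≤21, objective 16.
(p,q)=(1,2): 4·1+2·2=8≤9, 5·1+5·2=15≤21, objective 15.
(p,q)=(0,3): 4·0+2·3=6≤9, 5·0+5·3=15≤21, objective 12.
No feasible integer point exceeds 16.

16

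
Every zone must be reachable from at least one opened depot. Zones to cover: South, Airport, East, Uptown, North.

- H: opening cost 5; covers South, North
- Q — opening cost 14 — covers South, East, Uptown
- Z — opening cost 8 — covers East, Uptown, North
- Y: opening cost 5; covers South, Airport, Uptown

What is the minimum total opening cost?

This is a weighted set-cover instance.
Choose Z and Y: together they cover South, Airport, East, Uptown, North — every zone.
Total opening cost: 8 + 5 = 13.

13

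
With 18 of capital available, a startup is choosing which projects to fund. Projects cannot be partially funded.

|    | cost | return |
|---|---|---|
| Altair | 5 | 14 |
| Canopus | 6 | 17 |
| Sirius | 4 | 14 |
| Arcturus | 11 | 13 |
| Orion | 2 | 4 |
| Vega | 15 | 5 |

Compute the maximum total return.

Take Altair, Canopus, Sirius, and Orion: cost 5 + 6 + 4 + 2 = 17 ≤ 18, return 14 + 17 + 14 + 4 = 49.
No other feasible combination does better.

49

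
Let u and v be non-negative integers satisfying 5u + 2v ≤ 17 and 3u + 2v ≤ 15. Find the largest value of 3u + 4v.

The continuous relaxation peaks at (0, 7.5) with value 30.00; rounding to a feasible lattice point costs some objective.
(u,v)=(0,7): 5·0+2·7=14≤17, 3·0+2·7=14≤15, objective 28.
(u,v)=(1,6): 5·1+2·6=17≤17, 3·1+2·6=15≤15, objective 27.
(u,v)=(0,6): 5·0+2·6=12≤17, 3·0+2·6=12≤15, objective 24.
No feasible integer point exceeds 28.

28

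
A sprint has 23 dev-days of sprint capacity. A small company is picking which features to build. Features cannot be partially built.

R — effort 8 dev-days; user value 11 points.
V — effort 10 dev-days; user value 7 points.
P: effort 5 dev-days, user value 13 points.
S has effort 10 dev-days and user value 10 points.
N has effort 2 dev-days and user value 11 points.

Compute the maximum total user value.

35

Take R, P, and N: effort 8 + 5 + 2 = 15 ≤ 23, user value 11 + 13 + 11 = 35.
No other feasible combination does better.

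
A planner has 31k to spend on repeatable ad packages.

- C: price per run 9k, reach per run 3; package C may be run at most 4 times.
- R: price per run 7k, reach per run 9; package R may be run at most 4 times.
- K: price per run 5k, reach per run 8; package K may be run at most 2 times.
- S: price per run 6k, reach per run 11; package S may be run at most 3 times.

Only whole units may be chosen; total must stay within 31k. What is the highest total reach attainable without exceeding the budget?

S has the best ratio (11/6); taking only S gives at most 3×11 = 33 (stopped by the supply cap of 3).
Mixing does better — 1×R, 1×K, and 3×S: price 30 ≤ 31, reach 1·9 + 1·8 + 3·11 = 50.

50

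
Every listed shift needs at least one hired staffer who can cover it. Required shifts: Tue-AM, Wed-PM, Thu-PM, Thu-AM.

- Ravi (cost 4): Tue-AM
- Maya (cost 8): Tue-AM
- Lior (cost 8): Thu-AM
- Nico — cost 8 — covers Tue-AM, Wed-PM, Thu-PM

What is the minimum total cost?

This is a weighted set-cover instance.
Choose Lior and Nico: together they cover Tue-AM, Wed-PM, Thu-PM, Thu-AM — every shift.
Total cost: 8 + 8 = 16.
No cover costs less than 16.

16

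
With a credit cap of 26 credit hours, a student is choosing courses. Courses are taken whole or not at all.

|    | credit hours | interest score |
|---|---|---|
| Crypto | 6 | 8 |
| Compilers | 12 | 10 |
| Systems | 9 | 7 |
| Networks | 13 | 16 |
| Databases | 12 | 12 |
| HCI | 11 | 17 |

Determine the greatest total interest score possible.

Treat it as a binary knapsack problem.
Take Networks and HCI: credit hours 13 + 11 = 24 ≤ 26, interest score 16 + 17 = 33.
No other feasible combination does better.

33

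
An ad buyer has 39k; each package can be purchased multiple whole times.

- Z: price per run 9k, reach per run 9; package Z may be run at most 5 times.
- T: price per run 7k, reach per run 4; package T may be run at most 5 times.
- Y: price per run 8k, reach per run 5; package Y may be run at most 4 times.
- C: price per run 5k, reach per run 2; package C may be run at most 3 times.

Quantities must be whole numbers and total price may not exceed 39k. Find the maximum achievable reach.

3×Z, 1×T, and 1×C: price 39 ≤ 39, reach 3·9 + 1·4 + 1·2 = 33.
4×Z: price 36 ≤ 39, reach 4·9 = 36.
Best is 36.

36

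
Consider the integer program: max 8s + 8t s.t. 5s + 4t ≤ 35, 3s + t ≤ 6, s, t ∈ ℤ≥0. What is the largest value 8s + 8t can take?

48

(s,t)=(0,6): 5·0+4·6=24≤35, 3·0+1·6=6≤6, objective 48.
(s,t)=(0,5): 5·0+4·5=20≤35, 3·0+1·5=5≤6, objective 40.
Maximum is 48 at (s,t)=(0,6).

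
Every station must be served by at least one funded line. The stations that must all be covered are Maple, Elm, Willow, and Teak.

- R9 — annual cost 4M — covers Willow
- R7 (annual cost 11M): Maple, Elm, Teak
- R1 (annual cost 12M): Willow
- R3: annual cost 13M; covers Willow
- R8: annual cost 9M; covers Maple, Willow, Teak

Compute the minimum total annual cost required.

15

The greedy cost-per-new-station heuristic would pick R8 and R7 for 20, but a cheaper cover exists.
Choose R9 and R7: together they cover Maple, Elm, Willow, Teak — every station.
Total annual cost: 4 + 11 = 15.
No cover costs less than 15.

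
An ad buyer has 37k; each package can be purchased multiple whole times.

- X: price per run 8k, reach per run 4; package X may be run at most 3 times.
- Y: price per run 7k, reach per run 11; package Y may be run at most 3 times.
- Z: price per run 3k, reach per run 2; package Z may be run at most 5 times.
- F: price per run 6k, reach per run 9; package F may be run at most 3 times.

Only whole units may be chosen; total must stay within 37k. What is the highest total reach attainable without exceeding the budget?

This is a bounded integer knapsack.
Take 3×Y, 1×Z, and 2×F: price 36 ≤ 37, reach 3·11 + 1·2 + 2·9 = 53.
Y has the best ratio (11/7) and is taken to its limit of 3; remaining capacity is filled optimally with the others.

53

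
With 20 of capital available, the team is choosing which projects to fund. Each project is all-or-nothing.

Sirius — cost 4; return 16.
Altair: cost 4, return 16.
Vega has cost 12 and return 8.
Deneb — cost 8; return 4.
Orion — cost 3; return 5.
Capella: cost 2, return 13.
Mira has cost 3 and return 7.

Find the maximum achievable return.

Sirius + Altair + Orion + Capella + Mira: cost 4 + 4 + 3 + 2 + 3 = 16 ≤ 20, return 16 + 16 + 5 + 13 + 7 = 57.
Sirius + Altair + Capella + Mira: cost 4 + 4 + 2 + 3 = 13 ≤ 20, return 16 + 16 + 13 + 7 = 52.
Best is Sirius, Altair, Orion, Capella, and Mira with total return 57.

57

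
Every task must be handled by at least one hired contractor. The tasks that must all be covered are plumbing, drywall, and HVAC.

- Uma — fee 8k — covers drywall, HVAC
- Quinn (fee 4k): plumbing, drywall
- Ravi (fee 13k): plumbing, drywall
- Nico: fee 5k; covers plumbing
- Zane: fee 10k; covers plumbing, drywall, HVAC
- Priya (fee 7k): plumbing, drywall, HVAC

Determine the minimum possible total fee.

The greedy cost-per-new-task heuristic would pick Quinn and Priya for 11, but a cheaper cover exists.
Priya alone covers plumbing, drywall, HVAC — every task.
Total fee: 7.
No cover costs less than 7.

7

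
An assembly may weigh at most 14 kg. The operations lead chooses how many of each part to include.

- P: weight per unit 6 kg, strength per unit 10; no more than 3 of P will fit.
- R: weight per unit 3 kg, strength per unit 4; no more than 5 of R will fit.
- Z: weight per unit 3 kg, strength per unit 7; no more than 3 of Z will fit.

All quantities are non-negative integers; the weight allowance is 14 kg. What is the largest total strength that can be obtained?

25

1×P and 2×Z: weight 12 ≤ 14, strength 1·10 + 2·7 = 24.
1×R and 3×Z: weight 12 ≤ 14, strength 1·4 + 3·7 = 25.
Best is 25.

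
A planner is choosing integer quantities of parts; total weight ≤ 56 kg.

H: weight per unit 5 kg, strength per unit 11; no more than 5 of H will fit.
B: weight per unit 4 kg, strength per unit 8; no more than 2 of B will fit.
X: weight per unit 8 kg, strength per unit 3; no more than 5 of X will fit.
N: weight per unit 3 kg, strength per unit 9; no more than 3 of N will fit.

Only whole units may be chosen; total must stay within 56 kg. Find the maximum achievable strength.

Take 5×H, 2×B, 1×X, and 3×N: weight 50 ≤ 56, strength 5·11 + 2·8 + 1·3 + 3·9 = 101.
N has the best ratio (9/3) and is taken to its limit of 3; remaining capacity is filled optimally with the others.

101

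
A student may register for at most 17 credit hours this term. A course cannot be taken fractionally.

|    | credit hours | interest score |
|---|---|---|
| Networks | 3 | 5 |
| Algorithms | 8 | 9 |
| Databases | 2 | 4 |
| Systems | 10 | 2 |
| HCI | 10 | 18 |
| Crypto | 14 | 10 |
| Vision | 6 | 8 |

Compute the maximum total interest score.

Networks + HCI: credit hours 3 + 10 = 13 ≤ 17, interest score 5 + 18 = 23.
HCI + Vision: credit hours 10 + 6 = 16 ≤ 17, interest score 18 + 8 = 26.
Networks + Databases + HCI: credit hours 3 + 2 + 10 = 15 ≤ 17, interest score 5 + 4 + 18 = 27.
Best is Networks, Databases, and HCI with total interest score 27.

27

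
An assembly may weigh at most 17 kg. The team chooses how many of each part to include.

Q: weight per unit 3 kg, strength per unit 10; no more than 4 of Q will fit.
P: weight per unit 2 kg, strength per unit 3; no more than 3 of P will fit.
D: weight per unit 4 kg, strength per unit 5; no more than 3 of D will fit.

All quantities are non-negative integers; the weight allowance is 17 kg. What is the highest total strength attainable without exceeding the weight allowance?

46

This is a bounded integer knapsack.
4×Q and 2×P: weight 16 ≤ 17, strength 4·10 + 2·3 = 46.
4×Q and 1×D: weight 16 ≤ 17, strength 4·10 + 1·5 = 45.
Best is 46.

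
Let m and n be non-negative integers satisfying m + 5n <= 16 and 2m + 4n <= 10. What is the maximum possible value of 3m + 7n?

17

The continuous relaxation peaks at (0, 2.5) with value 17.50; rounding to a feasible lattice point costs some objective.
(m,n)=(1,2): 1·1+5·2=11≤16, 2·1+4·2=10≤10, objective 17.
(m,n)=(0,2): 1·0+5·2=10≤16, 2·0+4·2=8≤10, objective 14.
(m,n)=(2,1): 1·2+5·1=7≤16, 2·2+4·1=8≤10, objective 13.
(m,n)=(1,1): 1·1+5·1=6≤16, 2·1+4·1=6≤10, objective 10.
The best lattice point is (1,2), giving 17.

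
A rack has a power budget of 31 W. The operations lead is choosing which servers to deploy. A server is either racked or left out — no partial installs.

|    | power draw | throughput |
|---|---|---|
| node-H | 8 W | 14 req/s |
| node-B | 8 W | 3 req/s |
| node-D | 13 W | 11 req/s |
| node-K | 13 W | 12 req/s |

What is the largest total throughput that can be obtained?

This is an integer program with binary decision variables.
Allowing fractional choices, the relaxed optimum would be about 34.5, but servers are indivisible.
node-H + node-B + node-D: power draw 8 + 8 + 13 = 29 ≤ 31, throughput 14 + 3 + 11 = 28.
node-H + node-B + node-K: power draw 8 + 8 + 13 = 29 ≤ 31, throughput 14 + 3 + 12 = 29.
node-H + node-K: power draw 8 + 13 = 21 ≤ 31, throughput 14 + 12 = 26.
Best is node-H, node-B, and node-K with total throughput 29.

29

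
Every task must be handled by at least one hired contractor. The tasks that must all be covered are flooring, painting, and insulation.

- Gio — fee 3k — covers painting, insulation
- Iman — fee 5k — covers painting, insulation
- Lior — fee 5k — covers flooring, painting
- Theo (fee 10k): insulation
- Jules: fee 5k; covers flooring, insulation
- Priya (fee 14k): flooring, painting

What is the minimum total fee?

This is a weighted set-cover instance.
Choose Gio and Lior: together they cover flooring, painting, insulation — every task.
Total fee: 3 + 5 = 8.
No cover costs less than 8.

8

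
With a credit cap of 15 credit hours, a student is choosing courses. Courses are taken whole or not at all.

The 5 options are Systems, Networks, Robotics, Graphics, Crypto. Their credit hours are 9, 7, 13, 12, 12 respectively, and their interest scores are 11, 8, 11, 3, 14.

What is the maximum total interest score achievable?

14

Systems: credit hours 9 ≤ 15, interest score 11.
Crypto: credit hours 12 ≤ 15, interest score 14.
Best is Crypto with total interest score 14.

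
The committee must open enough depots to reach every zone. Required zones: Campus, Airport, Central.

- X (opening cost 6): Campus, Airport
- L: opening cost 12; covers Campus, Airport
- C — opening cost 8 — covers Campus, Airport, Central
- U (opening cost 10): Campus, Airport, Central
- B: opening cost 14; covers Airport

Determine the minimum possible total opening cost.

C alone covers Campus, Airport, Central — every zone.
Total opening cost: 8.
No cover costs less than 8.

8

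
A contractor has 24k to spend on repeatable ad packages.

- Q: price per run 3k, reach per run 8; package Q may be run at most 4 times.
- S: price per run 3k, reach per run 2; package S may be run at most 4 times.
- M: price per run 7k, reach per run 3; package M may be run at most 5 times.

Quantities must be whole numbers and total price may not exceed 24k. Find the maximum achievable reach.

Take 4×Q and 4×S: price 24 ≤ 24, reach 4·8 + 4·2 = 40.
Q has the best ratio (8/3) and is taken to its limit of 4; remaining capacity is filled optimally with the others.

40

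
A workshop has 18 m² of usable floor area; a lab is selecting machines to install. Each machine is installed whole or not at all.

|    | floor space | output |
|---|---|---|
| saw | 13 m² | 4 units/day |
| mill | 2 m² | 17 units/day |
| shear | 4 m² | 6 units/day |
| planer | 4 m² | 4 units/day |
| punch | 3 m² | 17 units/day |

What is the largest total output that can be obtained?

Take mill, shear, planer, and punch: floor space 2 + 4 + 4 + 3 = 13 ≤ 18, output 17 + 6 + 4 + 17 = 44.
No other feasible combination does better.

44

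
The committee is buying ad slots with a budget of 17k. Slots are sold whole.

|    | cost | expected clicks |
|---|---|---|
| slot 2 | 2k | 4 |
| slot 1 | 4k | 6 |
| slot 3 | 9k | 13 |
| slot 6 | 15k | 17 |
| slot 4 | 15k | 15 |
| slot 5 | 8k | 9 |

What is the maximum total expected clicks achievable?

23

Allowing fractional choices, the relaxed optimum would be about 25.3, but ad slots are indivisible.
slot 2 + slot 1 + slot 3: cost 2 + 4 + 9 = 15 ≤ 17, expected clicks 4 + 6 + 13 = 23.
slot 2 + slot 6: cost 2 + 15 = 17 ≤ 17, expected clicks 4 + 17 = 21.
slot 3 + slot 5: cost 9 + 8 = 17 ≤ 17, expected clicks 13 + 9 = 22.
Best is slot 2, slot 1, and slot 3 with total expected clicks 23.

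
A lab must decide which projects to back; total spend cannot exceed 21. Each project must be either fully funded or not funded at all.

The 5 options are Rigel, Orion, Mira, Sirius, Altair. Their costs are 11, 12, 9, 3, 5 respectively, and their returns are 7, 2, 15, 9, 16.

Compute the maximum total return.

Allowing fractional choices, the relaxed optimum would be about 42.5, but projects are indivisible.
Rigel + Sirius + Altair: cost 11 + 3 + 5 = 19 ≤ 21, return 7 + 9 + 16 = 32.
Mira + Sirius + Altair: cost 9 + 3 + 5 = 17 ≤ 21, return 15 + 9 + 16 = 40.
Mira + Altair: cost 9 + 5 = 14 ≤ 21, return 15 + 16 = 31.
Best is Mira, Sirius, and Altair with total return 40.

40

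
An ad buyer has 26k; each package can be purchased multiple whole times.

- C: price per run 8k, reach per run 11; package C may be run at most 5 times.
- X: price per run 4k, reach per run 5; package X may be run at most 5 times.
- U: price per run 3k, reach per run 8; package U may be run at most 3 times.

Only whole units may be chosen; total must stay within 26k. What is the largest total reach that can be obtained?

This is a bounded integer knapsack.
U has the best ratio (8/3); taking only U gives at most 3×8 = 24 (stopped by the supply cap of 3).
Mixing does better — 2×C and 3×U: price 25 ≤ 26, reach 2·11 + 3·8 = 46.

46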